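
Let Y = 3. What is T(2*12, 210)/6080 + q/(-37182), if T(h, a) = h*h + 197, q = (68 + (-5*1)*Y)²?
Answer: 5831483/113033280 ≈ 0.051591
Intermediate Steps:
q = 2809 (q = (68 - 5*1*3)² = (68 - 5*3)² = (68 - 15)² = 53² = 2809)
T(h, a) = 197 + h² (T(h, a) = h² + 197 = 197 + h²)
T(2*12, 210)/6080 + q/(-37182) = (197 + (2*12)²)/6080 + 2809/(-37182) = (197 + 24²)*(1/6080) + 2809*(-1/37182) = (197 + 576)*(1/6080) - 2809/37182 = 773*(1/6080) - 2809/37182 = 773/6080 - 2809/37182 = 5831483/113033280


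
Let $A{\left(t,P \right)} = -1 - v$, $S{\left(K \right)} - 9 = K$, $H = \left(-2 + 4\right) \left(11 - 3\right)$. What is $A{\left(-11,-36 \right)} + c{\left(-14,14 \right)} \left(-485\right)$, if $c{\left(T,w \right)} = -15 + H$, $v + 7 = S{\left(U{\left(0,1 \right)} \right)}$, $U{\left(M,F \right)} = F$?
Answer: $-489$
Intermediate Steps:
$H = 16$ ($H = 2 \cdot 8 = 16$)
$S{\left(K \right)} = 9 + K$
$v = 3$ ($v = -7 + \left(9 + 1\right) = -7 + 10 = 3$)
$c{\left(T,w \right)} = 1$ ($c{\left(T,w \right)} = -15 + 16 = 1$)
$A{\left(t,P \right)} = -4$ ($A{\left(t,P \right)} = -1 - 3 = -4$)
$A{\left(-11,-36 \right)} + c{\left(-14,14 \right)} \left(-485\right) = -4 + 1 \left(-485\right) = -4 - 485 = -489$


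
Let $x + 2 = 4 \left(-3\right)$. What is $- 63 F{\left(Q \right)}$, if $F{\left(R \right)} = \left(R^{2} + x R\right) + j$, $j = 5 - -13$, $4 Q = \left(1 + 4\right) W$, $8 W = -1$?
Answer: $- \frac{1303911}{1024} \approx -1273.4$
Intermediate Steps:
$W = - \frac{1}{8}$ ($W = \frac{1}{8} \left(-1\right) = - \frac{1}{8} \approx -0.125$)
$Q = - \frac{5}{32}$ ($Q = \frac{\left(1 + 4\right) \left(- \frac{1}{8}\right)}{4} = \frac{5 \left(- \frac{1}{8}\right)}{4} = \frac{1}{4} \left(- \frac{5}{8}\right) = - \frac{5}{32} \approx -0.15625$)
$x = -14$ ($x = -2 + 4 \left(-3\right) = -2 - 12 = -14$)
$j = 18$ ($j = 5 + 13 = 18$)
$F{\left(R \right)} = 18 + R^{2} - 14 R$ ($F{\left(R \right)} = \left(R^{2} - 14 R\right) + 18 = 18 + R^{2} - 14 R$)
$- 63 F{\left(Q \right)} = - 63 \left(18 + \left(- \frac{5}{32}\right)^{2} - - \frac{35}{16}\right) = - 63 \left(18 + \frac{25}{1024} + \frac{35}{16}\right) = \left(-63\right) \frac{20697}{1024} = - \frac{1303911}{1024}$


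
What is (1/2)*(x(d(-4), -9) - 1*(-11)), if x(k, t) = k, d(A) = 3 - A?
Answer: 9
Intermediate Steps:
(1/2)*(x(d(-4), -9) - 1*(-11)) = (1/2)*((3 - 1*(-4)) - 1*(-11)) = (1*(½))*((3 + 4) + 11) = (7 + 11)/2 = (½)*18 = 9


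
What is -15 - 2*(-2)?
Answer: -11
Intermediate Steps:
-15 - 2*(-2) = -15 + 4 = -11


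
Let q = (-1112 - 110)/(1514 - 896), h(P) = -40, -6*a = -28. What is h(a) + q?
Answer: -12971/309 ≈ -41.977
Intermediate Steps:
a = 14/3 (a = -1/6*(-28) = 14/3 ≈ 4.6667)
q = -611/309 (q = -1222/618 = -1222*1/618 = -611/309 ≈ -1.9773)
h(a) + q = -40 - 611/309 = -12971/309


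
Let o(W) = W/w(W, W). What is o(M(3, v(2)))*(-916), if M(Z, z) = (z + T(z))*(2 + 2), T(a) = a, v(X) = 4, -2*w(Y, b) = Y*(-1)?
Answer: -1832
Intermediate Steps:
w(Y, b) = Y/2 (w(Y, b) = -Y*(-1)/2 = -(-1)*Y/2 = Y/2)
M(Z, z) = 8*z (M(Z, z) = (z + z)*(2 + 2) = (2*z)*4 = 8*z)
o(W) = 2 (o(W) = W/((W/2)) = W*(2/W) = 2)
o(M(3, v(2)))*(-916) = 2*(-916) = -1832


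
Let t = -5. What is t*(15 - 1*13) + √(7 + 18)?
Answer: -5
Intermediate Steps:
t*(15 - 1*13) + √(7 + 18) = -5*(15 - 1*13) + √(7 + 18) = -5*(15 - 13) + √25 = -5*2 + 5 = -10 + 5 = -5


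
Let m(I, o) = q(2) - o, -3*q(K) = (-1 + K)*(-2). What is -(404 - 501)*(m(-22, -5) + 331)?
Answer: 97970/3 ≈ 32657.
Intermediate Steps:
q(K) = -⅔ + 2*K/3 (q(K) = -(-1 + K)*(-2)/3 = -(2 - 2*K)/3 = -⅔ + 2*K/3)
m(I, o) = ⅔ - o (m(I, o) = (-⅔ + (⅔)*2) - o = (-⅔ + 4/3) - o = ⅔ - o)
-(404 - 501)*(m(-22, -5) + 331) = -(404 - 501)*((⅔ - 1*(-5)) + 331) = -(-97)*((⅔ + 5) + 331) = -(-97)*(17/3 + 331) = -(-97)*1010/3 = -1*(-97970/3) = 97970/3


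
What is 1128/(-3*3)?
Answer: -376/3 ≈ -125.33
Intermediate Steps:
1128/(-3*3) = 1128/(-9) = -⅑*1128 = -376/3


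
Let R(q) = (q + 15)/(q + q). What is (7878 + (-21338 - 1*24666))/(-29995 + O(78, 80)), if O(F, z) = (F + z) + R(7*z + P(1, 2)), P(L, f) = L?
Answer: 7129562/5579423 ≈ 1.2778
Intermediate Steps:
R(q) = (15 + q)/(2*q) (R(q) = (15 + q)/((2*q)) = (15 + q)*(1/(2*q)) = (15 + q)/(2*q))
O(F, z) = F + z + (16 + 7*z)/(2*(1 + 7*z)) (O(F, z) = (F + z) + (15 + (7*z + 1))/(2*(7*z + 1)) = (F + z) + (15 + (1 + 7*z))/(2*(1 + 7*z)) = (F + z) + (16 + 7*z)/(2*(1 + 7*z)) = F + z + (16 + 7*z)/(2*(1 + 7*z)))
(7878 + (-21338 - 1*24666))/(-29995 + O(78, 80)) = (7878 + (-21338 - 1*24666))/(-29995 + (16 + 7*80 + 2*(1 + 7*80)*(78 + 80))/(2*(1 + 7*80))) = (7878 + (-21338 - 24666))/(-29995 + (16 + 560 + 2*(1 + 560)*158)/(2*(1 + 560))) = (7878 - 46004)/(-29995 + (½)*(16 + 560 + 2*561*158)/561) = -38126/(-29995 + (½)*(1/561)*(16 + 560 + 177276)) = -38126/(-29995 + (½)*(1/561)*177852) = -38126/(-29995 + 29642/187) = -38126/(-5579423/187) = -38126*(-187/5579423) = 7129562/5579423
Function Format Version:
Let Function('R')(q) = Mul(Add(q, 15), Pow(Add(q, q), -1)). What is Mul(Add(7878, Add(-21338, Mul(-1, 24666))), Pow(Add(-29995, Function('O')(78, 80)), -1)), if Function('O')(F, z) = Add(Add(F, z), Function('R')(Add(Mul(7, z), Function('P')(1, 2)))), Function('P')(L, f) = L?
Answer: Rational(7129562, 5579423) ≈ 1.2778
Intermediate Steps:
Function('R')(q) = Mul(Rational(1, 2), Pow(q, -1), Add(15, q)) (Function('R')(q) = Mul(Add(15, q), Pow(Mul(2, q), -1)) = Mul(Add(15, q), Mul(Rational(1, 2), Pow(q, -1))) = Mul(Rational(1, 2), Pow(q, -1), Add(15, q)))
Function('O')(F, z) = Add(F, z, Mul(Rational(1, 2), Pow(Add(1, Mul(7, z)), -1), Add(16, Mul(7, z)))) (Function('O')(F, z) = Add(Add(F, z), Mul(Rational(1, 2), Pow(Add(Mul(7, z), 1), -1), Add(15, Add(Mul(7, z), 1)))) = Add(Add(F, z), Mul(Rational(1, 2), Pow(Add(1, Mul(7, z)), -1), Add(15, Add(1, Mul(7, z))))) = Add(Add(F, z), Mul(Rational(1, 2), Pow(Add(1, Mul(7, z)), -1), Add(16, Mul(7, z)))) = Add(F, z, Mul(Rational(1, 2), Pow(Add(1, Mul(7, z)), -1), Add(16, Mul(7, z)))))
Mul(Add(7878, Add(-21338, Mul(-1, 24666))), Pow(Add(-29995, Function('O')(78, 80)), -1)) = Mul(Add(7878, Add(-21338, Mul(-1, 24666))), Pow(Add(-29995, Mul(Rational(1, 2), Pow(Add(1, Mul(7, 80)), -1), Add(16, Mul(7, 80), Mul(2, Add(1, Mul(7, 80)), Add(78, 80))))), -1)) = Mul(Add(7878, Add(-21338, -24666)), Pow(Add(-29995, Mul(Rational(1, 2), Pow(Add(1, 560), -1), Add(16, 560, Mul(2, Add(1, 560), 158)))), -1)) = Mul(Add(7878, -46004), Pow(Add(-29995, Mul(Rational(1, 2), Pow(561, -1), Add(16, 560, Mul(2, 561, 158)))), -1)) = Mul(-38126, Pow(Add(-29995, Mul(Rational(1, 2), Rational(1, 561), Add(16, 560, 177276))), -1)) = Mul(-38126, Pow(Add(-29995, Mul(Rational(1, 2), Rational(1, 561), 177852)), -1)) = Mul(-38126, Pow(Add(-29995, Rational(29642, 187)), -1)) = Mul(-38126, Pow(Rational(-5579423, 187), -1)) = Mul(-38126, Rational(-187, 5579423)) = Rational(7129562, 5579423)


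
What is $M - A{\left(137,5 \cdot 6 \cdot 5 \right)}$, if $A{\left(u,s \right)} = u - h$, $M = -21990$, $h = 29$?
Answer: $-22098$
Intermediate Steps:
$A{\left(u,s \right)} = -29 + u$ ($A{\left(u,s \right)} = u - 29 = -29 + u$)
$M - A{\left(137,5 \cdot 6 \cdot 5 \right)} = -21990 - \left(-29 + 137\right) = -21990 - 108 = -22098$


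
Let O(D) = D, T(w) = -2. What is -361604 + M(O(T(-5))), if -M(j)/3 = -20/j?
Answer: -361634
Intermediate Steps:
M(j) = 60/j (M(j) = -(-60)/j = 60/j)
-361604 + M(O(T(-5))) = -361604 + 60/(-2) = -361604 + 60*(-½) = -361604 - 30 = -361634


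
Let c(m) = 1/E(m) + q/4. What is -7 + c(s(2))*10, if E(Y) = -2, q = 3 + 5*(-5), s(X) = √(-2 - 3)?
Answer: -67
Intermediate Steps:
s(X) = I*√5 (s(X) = √(-5) = I*√5)
q = -22 (q = 3 - 25 = -22)
c(m) = -6 (c(m) = 1/(-2) - 22/4 = 1*(-½) - 22*¼ = -½ - 11/2 = -6)
-7 + c(s(2))*10 = -7 - 6*10 = -7 - 60 = -67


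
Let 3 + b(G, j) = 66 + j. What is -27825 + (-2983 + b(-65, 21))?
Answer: -30724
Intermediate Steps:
b(G, j) = 63 + j (b(G, j) = -3 + (66 + j) = 63 + j)
-27825 + (-2983 + b(-65, 21)) = -27825 + (-2983 + (63 + 21)) = -27825 + (-2983 + 84) = -27825 - 2899 = -30724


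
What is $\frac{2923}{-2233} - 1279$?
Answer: $- \frac{2858930}{2233} \approx -1280.3$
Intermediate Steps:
$\frac{2923}{-2233} - 1279 = 2923 \left(- \frac{1}{2233}\right) - 1279 = - \frac{2923}{2233} - 1279 = - \frac{2858930}{2233}$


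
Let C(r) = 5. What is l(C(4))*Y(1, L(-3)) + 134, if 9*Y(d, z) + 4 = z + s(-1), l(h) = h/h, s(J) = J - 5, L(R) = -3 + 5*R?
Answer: 1178/9 ≈ 130.89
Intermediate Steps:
s(J) = -5 + J
l(h) = 1
Y(d, z) = -10/9 + z/9 (Y(d, z) = -4/9 + (z + (-5 - 1))/9 = -4/9 + (z - 6)/9 = -4/9 + (-6 + z)/9 = -4/9 + (-⅔ + z/9) = -10/9 + z/9)
l(C(4))*Y(1, L(-3)) + 134 = 1*(-10/9 + (-3 + 5*(-3))/9) + 134 = 1*(-10/9 + (-3 - 15)/9) + 134 = 1*(-10/9 + (⅑)*(-18)) + 134 = 1*(-10/9 - 2) + 134 = 1*(-28/9) + 134 = -28/9 + 134 = 1178/9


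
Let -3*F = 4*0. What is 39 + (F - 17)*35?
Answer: -556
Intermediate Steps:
F = 0 (F = -4*0/3 = -⅓*0 = 0)
39 + (F - 17)*35 = 39 + (0 - 17)*35 = 39 - 17*35 = 39 - 595 = -556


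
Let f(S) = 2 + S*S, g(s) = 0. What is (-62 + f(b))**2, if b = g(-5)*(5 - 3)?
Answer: 3600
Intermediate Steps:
b = 0 (b = 0*(5 - 3) = 0*2 = 0)
f(S) = 2 + S**2
(-62 + f(b))**2 = (-62 + (2 + 0**2))**2 = (-62 + (2 + 0))**2 = (-62 + 2)**2 = (-60)**2 = 3600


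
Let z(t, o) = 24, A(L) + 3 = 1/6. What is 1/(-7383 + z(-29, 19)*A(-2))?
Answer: -1/7451 ≈ -0.00013421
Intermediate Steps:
A(L) = -17/6 (A(L) = -3 + 1/6 = -17/6)
1/(-7383 + z(-29, 19)*A(-2)) = 1/(-7383 + 24*(-17/6)) = 1/(-7383 - 68) = 1/(-7451) = -1/7451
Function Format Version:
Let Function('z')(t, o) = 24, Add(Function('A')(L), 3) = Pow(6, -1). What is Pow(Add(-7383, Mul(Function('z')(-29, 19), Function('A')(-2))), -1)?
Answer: Rational(-1, 7451) ≈ -0.00013421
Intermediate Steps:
Function('A')(L) = Rational(-17, 6) (Function('A')(L) = Add(-3, Pow(6, -1)) = Add(-3, Rational(1, 6)) = Rational(-17, 6))
Pow(Add(-7383, Mul(Function('z')(-29, 19), Function('A')(-2))), -1) = Pow(Add(-7383, Mul(24, Rational(-17, 6))), -1) = Pow(Add(-7383, -68), -1) = Pow(-7451, -1) = Rational(-1, 7451)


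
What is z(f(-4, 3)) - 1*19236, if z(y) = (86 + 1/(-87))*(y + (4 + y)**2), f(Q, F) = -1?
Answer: -1613684/87 ≈ -18548.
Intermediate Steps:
z(y) = 7481*y/87 + 7481*(4 + y)**2/87 (z(y) = (86 - 1/87)*(y + (4 + y)**2) = 7481*(y + (4 + y)**2)/87 = 7481*y/87 + 7481*(4 + y)**2/87)
z(f(-4, 3)) - 1*19236 = ((7481/87)*(-1) + 7481*(4 - 1)**2/87) - 1*19236 = (-7481/87 + (7481/87)*3**2) - 19236 = (-7481/87 + (7481/87)*9) - 19236 = (-7481/87 + 22443/29) - 19236 = 59848/87 - 19236 = -1613684/87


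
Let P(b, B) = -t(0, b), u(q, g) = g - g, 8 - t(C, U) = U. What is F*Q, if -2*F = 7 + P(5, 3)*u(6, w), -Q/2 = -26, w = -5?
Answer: -182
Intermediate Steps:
Q = 52 (Q = -2*(-26) = 52)
t(C, U) = 8 - U
u(q, g) = 0
P(b, B) = -8 + b (P(b, B) = -(8 - b) = -8 + b)
F = -7/2 (F = -(7 + (-8 + 5)*0)/2 = -(7 - 3*0)/2 = -(7 + 0)/2 = -1/2*7 = -7/2 ≈ -3.5000)
F*Q = -7/2*52 = -182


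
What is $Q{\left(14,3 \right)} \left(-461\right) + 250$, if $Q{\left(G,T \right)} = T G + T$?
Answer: $-20495$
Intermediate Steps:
$Q{\left(G,T \right)} = T + G T$ ($Q{\left(G,T \right)} = G T + T = T + G T$)
$Q{\left(14,3 \right)} \left(-461\right) + 250 = 3 \left(1 + 14\right) \left(-461\right) + 250 = 3 \cdot 15 \left(-461\right) + 250 = 45 \left(-461\right) + 250 = -20745 + 250 = -20495$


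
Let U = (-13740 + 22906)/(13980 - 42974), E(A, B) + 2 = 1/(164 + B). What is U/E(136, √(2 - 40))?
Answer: 35160776/221764751 - 4583*I*√38/1552353257 ≈ 0.15855 - 1.8199e-5*I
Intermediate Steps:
E(A, B) = -2 + 1/(164 + B)
U = -4583/14497 (U = 9166/(-28994) = 9166*(-1/28994) = -4583/14497 ≈ -0.31613)
U/E(136, √(2 - 40)) = -4583*(164 + √(2 - 40))/(-327 - 2*√(2 - 40))/14497 = -4583*(164 + √(-38))/(-327 - 2*I*√38)/14497 = -4583*(164 + I*√38)/(-327 - 2*I*√38)/14497 = -4583*(164 + I*√38)/(14497*(-327 - 2*I*√38))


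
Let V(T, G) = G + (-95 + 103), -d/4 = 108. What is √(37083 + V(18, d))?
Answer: √36659 ≈ 191.47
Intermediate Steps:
d = -432 (d = -4*108 = -432)
V(T, G) = 8 + G (V(T, G) = G + 8 = 8 + G)
√(37083 + V(18, d)) = √(37083 + (8 - 432)) = √(37083 - 424) = √36659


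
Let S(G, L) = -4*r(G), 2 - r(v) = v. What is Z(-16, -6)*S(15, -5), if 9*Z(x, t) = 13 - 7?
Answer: 104/3 ≈ 34.667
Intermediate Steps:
r(v) = 2 - v
Z(x, t) = ⅔ (Z(x, t) = (13 - 7)/9 = (⅑)*6 = ⅔)
S(G, L) = -8 + 4*G (S(G, L) = -4*(2 - G) = -8 + 4*G)
Z(-16, -6)*S(15, -5) = 2*(-8 + 4*15)/3 = 2*(-8 + 60)/3 = (⅔)*52 = 104/3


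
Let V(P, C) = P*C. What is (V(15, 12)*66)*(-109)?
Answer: -1294920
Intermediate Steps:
V(P, C) = C*P
(V(15, 12)*66)*(-109) = ((12*15)*66)*(-109) = (180*66)*(-109) = 11880*(-109) = -1294920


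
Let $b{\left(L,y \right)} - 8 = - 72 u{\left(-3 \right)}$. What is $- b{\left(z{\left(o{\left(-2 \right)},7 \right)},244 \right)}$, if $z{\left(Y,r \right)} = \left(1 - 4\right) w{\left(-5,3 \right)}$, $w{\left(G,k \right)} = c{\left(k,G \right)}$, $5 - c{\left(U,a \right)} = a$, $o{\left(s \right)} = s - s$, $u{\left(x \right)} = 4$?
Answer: $280$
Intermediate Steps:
$o{\left(s \right)} = 0$
$c{\left(U,a \right)} = 5 - a$
$w{\left(G,k \right)} = 5 - G$
$z{\left(Y,r \right)} = -30$ ($z{\left(Y,r \right)} = \left(1 - 4\right) \left(5 - -5\right) = - 3 \left(5 + 5\right) = \left(-3\right) 10 = -30$)
$b{\left(L,y \right)} = -280$ ($b{\left(L,y \right)} = 8 - 288 = -280$)
$- b{\left(z{\left(o{\left(-2 \right)},7 \right)},244 \right)} = \left(-1\right) \left(-280\right) = 280$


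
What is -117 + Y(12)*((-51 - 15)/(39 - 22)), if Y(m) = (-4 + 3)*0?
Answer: -117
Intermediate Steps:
Y(m) = 0 (Y(m) = -1*0 = 0)
-117 + Y(12)*((-51 - 15)/(39 - 22)) = -117 + 0*((-51 - 15)/(39 - 22)) = -117 + 0*(-66/17) = -117 + 0 = -117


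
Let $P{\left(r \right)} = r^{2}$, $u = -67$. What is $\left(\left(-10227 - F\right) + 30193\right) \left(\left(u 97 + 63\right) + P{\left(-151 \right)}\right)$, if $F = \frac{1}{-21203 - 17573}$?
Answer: $\frac{12669809462205}{38776} \approx 3.2674 \cdot 10^{8}$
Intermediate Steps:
$F = - \frac{1}{38776}$ ($F = \frac{1}{-38776} = - \frac{1}{38776} \approx -2.5789 \cdot 10^{-5}$)
$\left(\left(-10227 - F\right) + 30193\right) \left(\left(u 97 + 63\right) + P{\left(-151 \right)}\right) = \left(\left(-10227 - - \frac{1}{38776}\right) + 30193\right) \left(\left(\left(-67\right) 97 + 63\right) + \left(-151\right)^{2}\right) = \left(\left(-10227 + \frac{1}{38776}\right) + 30193\right) \left(\left(-6499 + 63\right) + 22801\right) = \left(- \frac{396562151}{38776} + 30193\right) \left(-6436 + 22801\right) = \frac{774201617}{38776} \cdot 16365 = \frac{12669809462205}{38776}$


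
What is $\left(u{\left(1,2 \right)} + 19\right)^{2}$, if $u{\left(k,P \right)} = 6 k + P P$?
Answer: $841$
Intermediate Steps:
$u{\left(k,P \right)} = P^{2} + 6 k$ ($u{\left(k,P \right)} = 6 k + P^{2} = P^{2} + 6 k$)
$\left(u{\left(1,2 \right)} + 19\right)^{2} = \left(\left(2^{2} + 6 \cdot 1\right) + 19\right)^{2} = \left(\left(4 + 6\right) + 19\right)^{2} = \left(10 + 19\right)^{2} = 29^{2} = 841$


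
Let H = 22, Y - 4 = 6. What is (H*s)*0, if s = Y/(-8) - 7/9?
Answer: 0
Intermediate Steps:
Y = 10 (Y = 4 + 6 = 10)
s = -73/36 (s = 10/(-8) - 7/9 = 10*(-⅛) - 7*⅑ = -5/4 - 7/9 = -73/36 ≈ -2.0278)
(H*s)*0 = (22*(-73/36))*0 = -803/18*0 = 0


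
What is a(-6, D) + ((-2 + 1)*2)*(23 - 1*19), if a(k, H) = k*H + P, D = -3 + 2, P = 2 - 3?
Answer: -3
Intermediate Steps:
P = -1
D = -1
a(k, H) = -1 + H*k (a(k, H) = k*H - 1 = H*k - 1 = -1 + H*k)
a(-6, D) + ((-2 + 1)*2)*(23 - 1*19) = (-1 - 1*(-6)) + ((-2 + 1)*2)*(23 - 1*19) = (-1 + 6) + (-1*2)*(23 - 19) = 5 - 2*4 = 5 - 8 = -3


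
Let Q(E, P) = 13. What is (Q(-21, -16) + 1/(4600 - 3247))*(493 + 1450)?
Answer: 34177370/1353 ≈ 25260.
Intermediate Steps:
(Q(-21, -16) + 1/(4600 - 3247))*(493 + 1450) = (13 + 1/(4600 - 3247))*(493 + 1450) = (13 + 1/1353)*1943 = (17590/1353)*1943 = 34177370/1353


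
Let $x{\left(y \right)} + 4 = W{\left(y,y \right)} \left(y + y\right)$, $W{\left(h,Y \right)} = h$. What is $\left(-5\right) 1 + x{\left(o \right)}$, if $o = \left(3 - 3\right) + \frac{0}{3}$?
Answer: $-9$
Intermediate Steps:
$o = 0$ ($o = 0 + 0 \cdot \frac{1}{3} = 0 + 0 = 0$)
$x{\left(y \right)} = -4 + 2 y^{2}$ ($x{\left(y \right)} = -4 + y \left(y + y\right) = -4 + y 2 y = -4 + 2 y^{2}$)
$\left(-5\right) 1 + x{\left(o \right)} = \left(-5\right) 1 - \left(4 - 2 \cdot 0^{2}\right) = -5 + \left(-4 + 2 \cdot 0\right) = -5 + \left(-4 + 0\right) = -5 - 4 = -9$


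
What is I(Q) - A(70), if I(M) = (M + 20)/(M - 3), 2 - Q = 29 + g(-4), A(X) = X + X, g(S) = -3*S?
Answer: -5861/42 ≈ -139.55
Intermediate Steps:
A(X) = 2*X
Q = -39 (Q = 2 - (29 - 3*(-4)) = 2 - (29 + 12) = 2 - 1*41 = 2 - 41 = -39)
I(M) = (20 + M)/(-3 + M)
I(Q) - A(70) = (20 - 39)/(-3 - 39) - 2*70 = -19/(-42) - 1*140 = -1/42*(-19) - 140 = 19/42 - 140 = -5861/42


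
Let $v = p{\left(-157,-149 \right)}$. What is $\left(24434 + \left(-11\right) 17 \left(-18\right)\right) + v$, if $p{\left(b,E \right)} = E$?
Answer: $27651$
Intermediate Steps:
$v = -149$
$\left(24434 + \left(-11\right) 17 \left(-18\right)\right) + v = \left(24434 + \left(-11\right) 17 \left(-18\right)\right) - 149 = \left(24434 - -3366\right) - 149 = \left(24434 + 3366\right) - 149 = 27800 - 149 = 27651$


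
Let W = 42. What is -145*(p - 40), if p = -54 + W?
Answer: 7540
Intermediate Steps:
p = -12 (p = -54 + 42 = -12)
-145*(p - 40) = -145*(-12 - 40) = -145*(-52) = 7540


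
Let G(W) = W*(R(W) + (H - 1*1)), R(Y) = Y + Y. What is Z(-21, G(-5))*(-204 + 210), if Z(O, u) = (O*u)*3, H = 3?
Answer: -15120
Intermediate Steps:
R(Y) = 2*Y
G(W) = W*(2 + 2*W) (G(W) = W*(2*W + (3 - 1*1)) = W*(2*W + (3 - 1)) = W*(2*W + 2) = W*(2 + 2*W))
Z(O, u) = 3*O*u
Z(-21, G(-5))*(-204 + 210) = (3*(-21)*(2*(-5)*(1 - 5)))*(-204 + 210) = (3*(-21)*(2*(-5)*(-4)))*6 = (3*(-21)*40)*6 = -2520*6 = -15120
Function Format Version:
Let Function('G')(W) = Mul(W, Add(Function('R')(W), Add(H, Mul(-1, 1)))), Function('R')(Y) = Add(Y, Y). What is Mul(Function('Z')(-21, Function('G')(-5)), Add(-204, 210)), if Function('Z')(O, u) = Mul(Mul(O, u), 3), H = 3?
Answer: -15120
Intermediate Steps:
Function('R')(Y) = Mul(2, Y)
Function('G')(W) = Mul(W, Add(2, Mul(2, W))) (Function('G')(W) = Mul(W, Add(Mul(2, W), Add(3, Mul(-1, 1)))) = Mul(W, Add(Mul(2, W), Add(3, -1))) = Mul(W, Add(Mul(2, W), 2)) = Mul(W, Add(2, Mul(2, W))))
Function('Z')(O, u) = Mul(3, O, u)
Mul(Function('Z')(-21, Function('G')(-5)), Add(-204, 210)) = Mul(Mul(3, -21, Mul(2, -5, Add(1, -5))), Add(-204, 210)) = Mul(Mul(3, -21, Mul(2, -5, -4)), 6) = Mul(Mul(3, -21, 40), 6) = Mul(-2520, 6) = -15120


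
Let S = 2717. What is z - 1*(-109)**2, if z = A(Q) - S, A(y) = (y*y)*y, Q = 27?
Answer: 5085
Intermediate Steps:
A(y) = y**3 (A(y) = y**2*y = y**3)
z = 16966 (z = 27**3 - 1*2717 = 19683 - 2717 = 16966)
z - 1*(-109)**2 = 16966 - 1*(-109)**2 = 16966 - 1*11881 = 16966 - 11881 = 5085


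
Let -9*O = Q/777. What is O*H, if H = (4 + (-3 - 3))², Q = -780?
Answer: 1040/2331 ≈ 0.44616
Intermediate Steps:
O = 260/2331 (O = -(-260)/(3*777) = -⅑*(-260/259) = 260/2331 ≈ 0.11154)
H = 4 (H = (4 - 6)² = (-2)² = 4)
O*H = (260/2331)*4 = 1040/2331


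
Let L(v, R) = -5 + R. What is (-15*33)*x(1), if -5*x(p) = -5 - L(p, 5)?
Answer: -495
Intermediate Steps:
x(p) = 1 (x(p) = -(-5 - (-5 + 5))/5 = -(-5 - 1*0)/5 = -(-5 + 0)/5 = -⅕*(-5) = 1)
(-15*33)*x(1) = -15*33*1 = -495*1 = -495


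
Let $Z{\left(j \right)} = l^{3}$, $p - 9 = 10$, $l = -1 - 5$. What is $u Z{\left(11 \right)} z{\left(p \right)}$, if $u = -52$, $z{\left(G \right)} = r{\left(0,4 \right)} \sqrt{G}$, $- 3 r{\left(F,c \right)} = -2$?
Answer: $7488 \sqrt{19} \approx 32639.0$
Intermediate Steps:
$r{\left(F,c \right)} = \frac{2}{3}$ ($r{\left(F,c \right)} = \left(- \frac{1}{3}\right) \left(-2\right) = \frac{2}{3}$)
$l = -6$ ($l = -1 - 5 = -6$)
$p = 19$ ($p = 9 + 10 = 19$)
$z{\left(G \right)} = \frac{2 \sqrt{G}}{3}$
$Z{\left(j \right)} = -216$ ($Z{\left(j \right)} = \left(-6\right)^{3} = -216$)
$u Z{\left(11 \right)} z{\left(p \right)} = \left(-52\right) \left(-216\right) \frac{2 \sqrt{19}}{3} = 11232 \frac{2 \sqrt{19}}{3} = 7488 \sqrt{19}$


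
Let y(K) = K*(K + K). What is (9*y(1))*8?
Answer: 144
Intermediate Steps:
y(K) = 2*K**2 (y(K) = K*(2*K) = 2*K**2)
(9*y(1))*8 = (9*(2*1**2))*8 = (9*(2*1))*8 = (9*2)*8 = 18*8 = 144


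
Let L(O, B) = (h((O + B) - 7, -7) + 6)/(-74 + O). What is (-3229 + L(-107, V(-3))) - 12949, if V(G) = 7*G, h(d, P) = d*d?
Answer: -2946449/181 ≈ -16279.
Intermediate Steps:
h(d, P) = d**2
L(O, B) = (6 + (-7 + B + O)**2)/(-74 + O) (L(O, B) = (((O + B) - 7)**2 + 6)/(-74 + O) = (((B + O) - 7)**2 + 6)/(-74 + O) = ((-7 + B + O)**2 + 6)/(-74 + O) = (6 + (-7 + B + O)**2)/(-74 + O))
(-3229 + L(-107, V(-3))) - 12949 = (-3229 + (6 + (-7 + 7*(-3) - 107)**2)/(-74 - 107)) - 12949 = (-3229 + (6 + (-7 - 21 - 107)**2)/(-181)) - 12949 = (-3229 - (6 + (-135)**2)/181) - 12949 = (-3229 - (6 + 18225)/181) - 12949 = (-3229 - 1/181*18231) - 12949 = (-3229 - 18231/181) - 12949 = -602680/181 - 12949 = -2946449/181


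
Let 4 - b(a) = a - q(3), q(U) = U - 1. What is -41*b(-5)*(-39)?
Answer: 17589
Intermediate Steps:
q(U) = -1 + U
b(a) = 6 - a (b(a) = 4 - (a - (-1 + 3)) = 4 - (a - 1*2) = 4 - (a - 2) = 4 - (-2 + a) = 4 + (2 - a) = 6 - a)
-41*b(-5)*(-39) = -41*(6 - 1*(-5))*(-39) = -41*(6 + 5)*(-39) = -41*11*(-39) = -451*(-39) = 17589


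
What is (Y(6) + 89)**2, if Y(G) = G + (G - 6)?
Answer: 9025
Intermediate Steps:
Y(G) = -6 + 2*G (Y(G) = G + (-6 + G) = -6 + 2*G)
(Y(6) + 89)**2 = ((-6 + 2*6) + 89)**2 = ((-6 + 12) + 89)**2 = (6 + 89)**2 = 95**2 = 9025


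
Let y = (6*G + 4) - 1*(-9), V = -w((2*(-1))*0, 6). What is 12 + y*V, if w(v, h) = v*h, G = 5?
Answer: 12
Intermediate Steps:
w(v, h) = h*v
V = 0 (V = -6*(2*(-1))*0 = -6*(-2*0) = -6*0 = -1*0 = 0)
y = 43 (y = (6*5 + 4) - 1*(-9) = (30 + 4) + 9 = 34 + 9 = 43)
12 + y*V = 12 + 43*0 = 12 + 0 = 12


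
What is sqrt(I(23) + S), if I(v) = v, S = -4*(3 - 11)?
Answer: sqrt(55) ≈ 7.4162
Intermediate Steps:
S = 32 (S = -4*(-8) = 32)
sqrt(I(23) + S) = sqrt(23 + 32) = sqrt(55)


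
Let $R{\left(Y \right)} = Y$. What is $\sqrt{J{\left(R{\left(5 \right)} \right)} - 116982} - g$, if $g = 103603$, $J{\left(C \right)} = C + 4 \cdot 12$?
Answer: $-103603 + i \sqrt{116929} \approx -1.036 \cdot 10^{5} + 341.95 i$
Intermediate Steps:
$J{\left(C \right)} = 48 + C$ ($J{\left(C \right)} = C + 48 = 48 + C$)
$\sqrt{J{\left(R{\left(5 \right)} \right)} - 116982} - g = \sqrt{\left(48 + 5\right) - 116982} - 103603 = \sqrt{53 - 116982} - 103603 = \sqrt{-116929} - 103603 = i \sqrt{116929} - 103603 = -103603 + i \sqrt{116929}$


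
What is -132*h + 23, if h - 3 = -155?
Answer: 20087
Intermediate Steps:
h = -152 (h = 3 - 155 = -152)
-132*h + 23 = -132*(-152) + 23 = 20064 + 23 = 20087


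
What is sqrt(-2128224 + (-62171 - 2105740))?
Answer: I*sqrt(4296135) ≈ 2072.7*I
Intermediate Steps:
sqrt(-2128224 + (-62171 - 2105740)) = sqrt(-2128224 - 2167911) = sqrt(-4296135) = I*sqrt(4296135)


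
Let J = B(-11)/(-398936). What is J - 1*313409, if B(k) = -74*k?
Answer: -62515066819/199468 ≈ -3.1341e+5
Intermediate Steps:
J = -407/199468 (J = -74*(-11)/(-398936) = 814*(-1/398936) = -407/199468 ≈ -0.0020404)
J - 1*313409 = -407/199468 - 1*313409 = -407/199468 - 313409 = -62515066819/199468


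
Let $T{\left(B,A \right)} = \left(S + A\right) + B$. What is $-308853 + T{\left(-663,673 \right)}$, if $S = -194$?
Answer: $-309037$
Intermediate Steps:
$T{\left(B,A \right)} = -194 + A + B$ ($T{\left(B,A \right)} = \left(-194 + A\right) + B = -194 + A + B$)
$-308853 + T{\left(-663,673 \right)} = -308853 - 184 = -309037$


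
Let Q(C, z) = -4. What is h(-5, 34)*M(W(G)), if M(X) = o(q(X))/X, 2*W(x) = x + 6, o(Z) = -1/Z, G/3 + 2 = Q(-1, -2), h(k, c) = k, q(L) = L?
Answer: 5/36 ≈ 0.13889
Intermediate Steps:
G = -18 (G = -6 + 3*(-4) = -6 - 12 = -18)
W(x) = 3 + x/2 (W(x) = (x + 6)/2 = (6 + x)/2 = 3 + x/2)
M(X) = -1/X² (M(X) = (-1/X)/X = -1/X²)
h(-5, 34)*M(W(G)) = -(-5)/(3 + (½)*(-18))² = -(-5)/(3 - 9)² = -(-5)/(-6)² = -(-5)/36 = -5*(-1/36) = 5/36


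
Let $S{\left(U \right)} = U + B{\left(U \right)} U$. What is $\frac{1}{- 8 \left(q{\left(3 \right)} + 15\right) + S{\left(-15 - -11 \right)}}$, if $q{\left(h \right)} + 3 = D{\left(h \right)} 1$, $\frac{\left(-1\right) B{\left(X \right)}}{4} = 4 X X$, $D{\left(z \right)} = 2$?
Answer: $\frac{1}{908} \approx 0.0011013$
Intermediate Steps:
$B{\left(X \right)} = - 16 X^{2}$ ($B{\left(X \right)} = - 4 \cdot 4 X X = - 4 \cdot 4 X^{2} = - 16 X^{2}$)
$q{\left(h \right)} = -1$ ($q{\left(h \right)} = -3 + 2 \cdot 1 = -3 + 2 = -1$)
$S{\left(U \right)} = U - 16 U^{3}$ ($S{\left(U \right)} = U + - 16 U^{2} U = U - 16 U^{3}$)
$\frac{1}{- 8 \left(q{\left(3 \right)} + 15\right) + S{\left(-15 - -11 \right)}} = \frac{1}{- 8 \left(-1 + 15\right) - \left(4 + 16 \left(-15 - -11\right)^{3}\right)} = \frac{1}{\left(-8\right) 14 - \left(4 + 16 \left(-15 + 11\right)^{3}\right)} = \frac{1}{-112 - \left(4 + 16 \left(-4\right)^{3}\right)} = \frac{1}{-112 - -1020} = \frac{1}{-112 + \left(-4 + 1024\right)} = \frac{1}{-112 + 1020} = \frac{1}{908}$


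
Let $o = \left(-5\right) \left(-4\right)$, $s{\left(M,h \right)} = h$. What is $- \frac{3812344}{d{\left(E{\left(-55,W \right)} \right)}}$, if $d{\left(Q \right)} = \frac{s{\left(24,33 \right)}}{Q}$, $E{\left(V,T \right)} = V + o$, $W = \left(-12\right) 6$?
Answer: $\frac{133432040}{33} \approx 4.0434 \cdot 10^{6}$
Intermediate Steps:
$W = -72$
$o = 20$
$E{\left(V,T \right)} = 20 + V$ ($E{\left(V,T \right)} = V + 20 = 20 + V$)
$d{\left(Q \right)} = \frac{33}{Q}$
$- \frac{3812344}{d{\left(E{\left(-55,W \right)} \right)}} = - \frac{3812344}{33 \frac{1}{20 - 55}} = - \frac{3812344}{33 \frac{1}{-35}} = - \frac{3812344}{33 \left(- \frac{1}{35}\right)} = - \frac{3812344}{- \frac{33}{35}} = \left(-3812344\right) \left(- \frac{35}{33}\right) = \frac{133432040}{33}$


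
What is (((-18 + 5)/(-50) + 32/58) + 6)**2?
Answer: 97555129/2102500 ≈ 46.400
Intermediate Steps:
(((-18 + 5)/(-50) + 32/58) + 6)**2 = ((-13*(-1/50) + 32*(1/58)) + 6)**2 = ((13/50 + 16/29) + 6)**2 = (1177/1450 + 6)**2 = (9877/1450)**2 = 97555129/2102500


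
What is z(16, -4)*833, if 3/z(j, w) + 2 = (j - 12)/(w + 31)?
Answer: -67473/50 ≈ -1349.5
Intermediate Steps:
z(j, w) = 3/(-2 + (-12 + j)/(31 + w)) (z(j, w) = 3/(-2 + (j - 12)/(w + 31)) = 3/(-2 + (-12 + j)/(31 + w)))
z(16, -4)*833 = (3*(-31 - 1*(-4))/(74 - 1*16 + 2*(-4)))*833 = (3*(-31 + 4)/(74 - 16 - 8))*833 = (3*(-27)/50)*833 = (3*(1/50)*(-27))*833 = -81/50*833 = -67473/50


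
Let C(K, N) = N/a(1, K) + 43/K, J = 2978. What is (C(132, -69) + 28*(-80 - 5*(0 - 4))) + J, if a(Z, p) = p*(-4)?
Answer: 685585/528 ≈ 1298.5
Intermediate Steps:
a(Z, p) = -4*p
C(K, N) = 43/K - N/(4*K) (C(K, N) = N/((-4*K)) + 43/K = N*(-1/(4*K)) + 43/K = -N/(4*K) + 43/K = 43/K - N/(4*K))
(C(132, -69) + 28*(-80 - 5*(0 - 4))) + J = ((¼)*(172 - 1*(-69))/132 + 28*(-80 - 5*(0 - 4))) + 2978 = ((¼)*(1/132)*(172 + 69) + 28*(-80 - 5*(-4))) + 2978 = ((¼)*(1/132)*241 + 28*(-80 + 20)) + 2978 = (241/528 + 28*(-60)) + 2978 = (241/528 - 1680) + 2978 = -886799/528 + 2978 = 685585/528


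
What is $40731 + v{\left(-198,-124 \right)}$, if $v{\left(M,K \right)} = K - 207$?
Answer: $40400$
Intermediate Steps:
$v{\left(M,K \right)} = -207 + K$
$40731 + v{\left(-198,-124 \right)} = 40731 - 331 = 40400$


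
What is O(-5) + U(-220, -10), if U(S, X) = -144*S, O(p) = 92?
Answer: 31772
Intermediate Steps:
O(-5) + U(-220, -10) = 92 - 144*(-220) = 92 + 31680 = 31772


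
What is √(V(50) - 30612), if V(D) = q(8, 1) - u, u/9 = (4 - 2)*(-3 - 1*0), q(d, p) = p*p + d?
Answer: I*√30549 ≈ 174.78*I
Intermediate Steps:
q(d, p) = d + p² (q(d, p) = p² + d = d + p²)
u = -54 (u = 9*((4 - 2)*(-3 - 1*0)) = 9*(2*(-3 + 0)) = 9*(2*(-3)) = 9*(-6) = -54)
V(D) = 63 (V(D) = (8 + 1²) - 1*(-54) = (8 + 1) + 54 = 9 + 54 = 63)
√(V(50) - 30612) = √(63 - 30612) = √(-30549) = I*√30549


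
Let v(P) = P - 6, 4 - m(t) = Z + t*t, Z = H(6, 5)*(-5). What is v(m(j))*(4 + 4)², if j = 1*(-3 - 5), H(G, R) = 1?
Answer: -3904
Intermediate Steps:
j = -8 (j = 1*(-8) = -8)
Z = -5 (Z = 1*(-5) = -5)
m(t) = 9 - t² (m(t) = 4 - (-5 + t*t) = 4 - (-5 + t²) = 4 + (5 - t²) = 9 - t²)
v(P) = -6 + P
v(m(j))*(4 + 4)² = (-6 + (9 - 1*(-8)²))*(4 + 4)² = (-6 + (9 - 1*64))*8² = (-6 + (9 - 64))*64 = (-6 - 55)*64 = -61*64 = -3904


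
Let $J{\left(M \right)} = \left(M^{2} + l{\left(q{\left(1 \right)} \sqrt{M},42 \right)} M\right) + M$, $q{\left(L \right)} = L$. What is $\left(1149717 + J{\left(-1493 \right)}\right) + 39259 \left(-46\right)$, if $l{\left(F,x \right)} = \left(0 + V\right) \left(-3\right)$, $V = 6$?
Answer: $1598233$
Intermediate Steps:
$l{\left(F,x \right)} = -18$ ($l{\left(F,x \right)} = \left(0 + 6\right) \left(-3\right) = 6 \left(-3\right) = -18$)
$J{\left(M \right)} = M^{2} - 17 M$ ($J{\left(M \right)} = \left(M^{2} - 18 M\right) + M = M^{2} - 17 M$)
$\left(1149717 + J{\left(-1493 \right)}\right) + 39259 \left(-46\right) = \left(1149717 - 1493 \left(-17 - 1493\right)\right) + 39259 \left(-46\right) = \left(1149717 - -2254430\right) - 1805914 = \left(1149717 + 2254430\right) - 1805914 = 3404147 - 1805914 = 1598233$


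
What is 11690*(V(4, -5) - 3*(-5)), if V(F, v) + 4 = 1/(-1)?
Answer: 116900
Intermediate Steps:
V(F, v) = -5 (V(F, v) = -4 + 1/(-1) = -4 - 1 = -5)
11690*(V(4, -5) - 3*(-5)) = 11690*(-5 - 3*(-5)) = 11690*(-5 + 15) = 11690*10 = 116900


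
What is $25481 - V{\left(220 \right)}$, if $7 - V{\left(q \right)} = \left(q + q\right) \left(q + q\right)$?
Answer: $219074$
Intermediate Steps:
$V{\left(q \right)} = 7 - 4 q^{2}$ ($V{\left(q \right)} = 7 - \left(q + q\right) \left(q + q\right) = 7 - 2 q 2 q = 7 - 4 q^{2}$)
$25481 - V{\left(220 \right)} = 25481 - \left(7 - 4 \cdot 220^{2}\right) = 25481 - \left(7 - 193600\right) = 25481 - -193593 = 25481 + 193593 = 219074$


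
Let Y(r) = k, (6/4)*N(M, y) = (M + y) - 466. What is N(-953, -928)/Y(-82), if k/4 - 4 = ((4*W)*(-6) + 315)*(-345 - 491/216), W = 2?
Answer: 28164/6675691 ≈ 0.0042189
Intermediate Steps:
N(M, y) = -932/3 + 2*M/3 + 2*y/3 (N(M, y) = 2*((M + y) - 466)/3 = 2*(-466 + M + y)/3 = -932/3 + 2*M/3 + 2*y/3)
k = -6675691/18 (k = 16 + 4*(((4*2)*(-6) + 315)*(-345 - 491/216)) = 16 + 4*((8*(-6) + 315)*(-345 - 491*1/216)) = 16 + 4*((-48 + 315)*(-345 - 491/216)) = 16 + 4*(267*(-75011/216)) = 16 + 4*(-6675979/72) = 16 - 6675979/18 = -6675691/18 ≈ -3.7087e+5)
Y(r) = -6675691/18
N(-953, -928)/Y(-82) = (-932/3 + (2/3)*(-953) + (2/3)*(-928))/(-6675691/18) = (-932/3 - 1906/3 - 1856/3)*(-18/6675691) = -4694/3*(-18/6675691) = 28164/6675691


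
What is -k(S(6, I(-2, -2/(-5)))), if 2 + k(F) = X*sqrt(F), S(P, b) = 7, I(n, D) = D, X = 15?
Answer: 2 - 15*sqrt(7) ≈ -37.686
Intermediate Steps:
k(F) = -2 + 15*sqrt(F)
-k(S(6, I(-2, -2/(-5)))) = -(-2 + 15*sqrt(7)) = 2 - 15*sqrt(7)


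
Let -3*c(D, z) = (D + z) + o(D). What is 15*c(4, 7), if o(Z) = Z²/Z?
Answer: -75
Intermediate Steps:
o(Z) = Z
c(D, z) = -2*D/3 - z/3 (c(D, z) = -((D + z) + D)/3 = -(z + 2*D)/3 = -2*D/3 - z/3)
15*c(4, 7) = 15*(-⅔*4 - ⅓*7) = 15*(-8/3 - 7/3) = 15*(-5) = -75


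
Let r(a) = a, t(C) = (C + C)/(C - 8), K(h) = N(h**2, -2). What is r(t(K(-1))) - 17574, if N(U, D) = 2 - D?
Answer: -17576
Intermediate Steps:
K(h) = 4 (K(h) = 2 - 1*(-2) = 2 + 2 = 4)
t(C) = 2*C/(-8 + C) (t(C) = (2*C)/(-8 + C) = 2*C/(-8 + C))
r(t(K(-1))) - 17574 = 2*4/(-8 + 4) - 17574 = 2*4/(-4) - 17574 = 2*4*(-1/4) - 17574 = -2 - 17574 = -17576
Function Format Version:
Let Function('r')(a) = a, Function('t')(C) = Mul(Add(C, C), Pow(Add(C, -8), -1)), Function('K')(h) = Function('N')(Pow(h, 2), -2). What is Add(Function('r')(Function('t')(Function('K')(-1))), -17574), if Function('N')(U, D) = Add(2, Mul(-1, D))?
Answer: -17576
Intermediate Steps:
Function('K')(h) = 4 (Function('K')(h) = Add(2, Mul(-1, -2)) = Add(2, 2) = 4)
Function('t')(C) = Mul(2, C, Pow(Add(-8, C), -1)) (Function('t')(C) = Mul(Mul(2, C), Pow(Add(-8, C), -1)) = Mul(2, C, Pow(Add(-8, C), -1)))
Add(Function('r')(Function('t')(Function('K')(-1))), -17574) = Add(Mul(2, 4, Pow(Add(-8, 4), -1)), -17574) = Add(Mul(2, 4, Pow(-4, -1)), -17574) = Add(Mul(2, 4, Rational(-1, 4)), -17574) = Add(-2, -17574) = -17576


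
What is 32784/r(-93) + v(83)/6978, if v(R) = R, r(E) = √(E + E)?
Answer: 83/6978 - 5464*I*√186/31 ≈ 0.011895 - 2403.8*I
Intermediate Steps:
r(E) = √2*√E (r(E) = √(2*E) = √2*√E)
32784/r(-93) + v(83)/6978 = 32784/((√2*√(-93))) + 83/6978 = 32784/((√2*(I*√93))) + 83*(1/6978) = 32784/((I*√186)) + 83/6978 = 32784*(-I*√186/186) + 83/6978 = -5464*I*√186/31 + 83/6978 = 83/6978 - 5464*I*√186/31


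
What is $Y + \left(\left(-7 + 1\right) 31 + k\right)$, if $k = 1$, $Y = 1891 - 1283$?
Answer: $423$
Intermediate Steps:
$Y = 608$
$Y + \left(\left(-7 + 1\right) 31 + k\right) = 608 + \left(\left(-7 + 1\right) 31 + 1\right) = 608 + \left(\left(-6\right) 31 + 1\right) = 608 + \left(-186 + 1\right) = 608 - 185 = 423$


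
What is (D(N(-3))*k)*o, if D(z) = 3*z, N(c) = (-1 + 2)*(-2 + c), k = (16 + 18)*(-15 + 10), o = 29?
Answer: 73950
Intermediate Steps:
k = -170 (k = 34*(-5) = -170)
N(c) = -2 + c (N(c) = 1*(-2 + c) = -2 + c)
(D(N(-3))*k)*o = ((3*(-2 - 3))*(-170))*29 = ((3*(-5))*(-170))*29 = -15*(-170)*29 = 2550*29 = 73950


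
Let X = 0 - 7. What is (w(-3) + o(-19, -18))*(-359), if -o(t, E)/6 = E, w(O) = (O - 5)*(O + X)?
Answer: -67492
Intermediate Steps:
X = -7
w(O) = (-7 + O)*(-5 + O) (w(O) = (O - 5)*(O - 7) = (-5 + O)*(-7 + O) = (-7 + O)*(-5 + O))
o(t, E) = -6*E
(w(-3) + o(-19, -18))*(-359) = ((35 + (-3)**2 - 12*(-3)) - 6*(-18))*(-359) = ((35 + 9 + 36) + 108)*(-359) = (80 + 108)*(-359) = 188*(-359) = -67492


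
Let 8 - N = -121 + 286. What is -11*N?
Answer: 1727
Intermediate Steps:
N = -157 (N = 8 - (-121 + 286) = 8 - 1*165 = 8 - 165 = -157)
-11*N = -11*(-157) = 1727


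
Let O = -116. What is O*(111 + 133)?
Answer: -28304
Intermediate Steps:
O*(111 + 133) = -116*(111 + 133) = -116*244 = -28304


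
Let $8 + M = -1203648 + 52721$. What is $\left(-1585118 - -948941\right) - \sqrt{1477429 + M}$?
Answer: $-636177 - \sqrt{326494} \approx -6.3675 \cdot 10^{5}$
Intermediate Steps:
$M = -1150935$ ($M = -8 + \left(-1203648 + 52721\right) = -8 - 1150927 = -1150935$)
$\left(-1585118 - -948941\right) - \sqrt{1477429 + M} = \left(-1585118 - -948941\right) - \sqrt{1477429 - 1150935} = \left(-1585118 + 948941\right) - \sqrt{326494} = -636177 - \sqrt{326494}$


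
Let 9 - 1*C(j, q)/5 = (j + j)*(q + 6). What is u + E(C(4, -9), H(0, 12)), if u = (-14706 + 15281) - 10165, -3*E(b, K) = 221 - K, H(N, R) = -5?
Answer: -28996/3 ≈ -9665.3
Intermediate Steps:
C(j, q) = 45 - 10*j*(6 + q) (C(j, q) = 45 - 5*(j + j)*(q + 6) = 45 - 5*2*j*(6 + q) = 45 - 10*j*(6 + q))
E(b, K) = -221/3 + K/3 (E(b, K) = -(221 - K)/3 = -221/3 + K/3)
u = -9590 (u = 575 - 10165 = -9590)
u + E(C(4, -9), H(0, 12)) = -9590 + (-221/3 + (1/3)*(-5)) = -9590 + (-221/3 - 5/3) = -9590 - 226/3 = -28996/3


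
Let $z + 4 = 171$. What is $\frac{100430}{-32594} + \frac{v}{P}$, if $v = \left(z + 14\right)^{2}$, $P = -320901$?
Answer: $- \frac{16647949732}{5229723597} \approx -3.1833$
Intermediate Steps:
$z = 167$ ($z = -4 + 171 = 167$)
$v = 32761$ ($v = \left(167 + 14\right)^{2} = 181^{2} = 32761$)
$\frac{100430}{-32594} + \frac{v}{P} = \frac{100430}{-32594} + \frac{32761}{-320901} = 100430 \left(- \frac{1}{32594}\right) + 32761 \left(- \frac{1}{320901}\right) = - \frac{50215}{16297} - \frac{32761}{320901} = - \frac{16647949732}{5229723597}$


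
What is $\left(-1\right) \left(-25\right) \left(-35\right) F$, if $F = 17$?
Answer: $-14875$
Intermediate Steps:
$\left(-1\right) \left(-25\right) \left(-35\right) F = \left(-1\right) \left(-25\right) \left(-35\right) 17 = 25 \left(-35\right) 17 = \left(-875\right) 17 = -14875$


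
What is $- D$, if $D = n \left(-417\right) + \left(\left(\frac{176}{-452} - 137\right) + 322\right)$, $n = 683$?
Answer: $\frac{32162782}{113} \approx 2.8463 \cdot 10^{5}$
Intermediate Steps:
$D = - \frac{32162782}{113}$ ($D = 683 \left(-417\right) + \left(\left(\frac{176}{-452} - 137\right) + 322\right) = -284811 + \left(\left(176 \left(- \frac{1}{452}\right) - 137\right) + 322\right) = -284811 + \left(\left(- \frac{44}{113} - 137\right) + 322\right) = -284811 + \left(- \frac{15525}{113} + 322\right) = -284811 + \frac{20861}{113} = - \frac{32162782}{113} \approx -2.8463 \cdot 10^{5}$)
$- D = \left(-1\right) \left(- \frac{32162782}{113}\right) = \frac{32162782}{113}$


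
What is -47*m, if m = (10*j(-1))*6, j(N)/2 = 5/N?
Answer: 28200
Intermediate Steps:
j(N) = 10/N (j(N) = 2*(5/N) = 10/N)
m = -600 (m = (10*(10/(-1)))*6 = (10*(10*(-1)))*6 = (10*(-10))*6 = -100*6 = -600)
-47*m = -47*(-600) = 28200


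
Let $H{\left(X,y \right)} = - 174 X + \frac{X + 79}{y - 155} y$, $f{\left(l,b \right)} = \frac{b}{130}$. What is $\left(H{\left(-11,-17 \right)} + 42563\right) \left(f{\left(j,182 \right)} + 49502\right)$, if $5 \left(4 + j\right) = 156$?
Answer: $\frac{94690103520}{43} \approx 2.2021 \cdot 10^{9}$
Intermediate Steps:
$j = \frac{136}{5}$ ($j = -4 + \frac{1}{5} \cdot 156 = -4 + \frac{156}{5} = \frac{136}{5} \approx 27.2$)
$f{\left(l,b \right)} = \frac{b}{130}$ ($f{\left(l,b \right)} = b \frac{1}{130} = \frac{b}{130}$)
$H{\left(X,y \right)} = - 174 X + \frac{y \left(79 + X\right)}{-155 + y}$ ($H{\left(X,y \right)} = - 174 X + \frac{79 + X}{-155 + y} y = - 174 X + \frac{y \left(79 + X\right)}{-155 + y}$)
$\left(H{\left(-11,-17 \right)} + 42563\right) \left(f{\left(j,182 \right)} + 49502\right) = \left(\frac{79 \left(-17\right) + 26970 \left(-11\right) - \left(-1903\right) \left(-17\right)}{-155 - 17} + 42563\right) \left(\frac{1}{130} \cdot 182 + 49502\right) = \left(\frac{-1343 - 296670 - 32351}{-172} + 42563\right) \left(\frac{7}{5} + 49502\right) = \left(\left(- \frac{1}{172}\right) \left(-330364\right) + 42563\right) \frac{247517}{5} = \left(\frac{82591}{43} + 42563\right) \frac{247517}{5} = \frac{1912800}{43} \cdot \frac{247517}{5} = \frac{94690103520}{43}$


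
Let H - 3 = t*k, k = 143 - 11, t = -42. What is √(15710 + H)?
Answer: √10169 ≈ 100.84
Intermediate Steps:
k = 132
H = -5541 (H = 3 - 42*132 = 3 - 5544 = -5541)
√(15710 + H) = √(15710 - 5541) = √10169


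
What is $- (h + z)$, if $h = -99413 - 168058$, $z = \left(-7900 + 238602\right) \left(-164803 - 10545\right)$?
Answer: $40453401767$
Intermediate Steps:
$z = -40453134296$ ($z = 230702 \left(-175348\right) = -40453134296$)
$h = -267471$ ($h = -99413 - 168058 = -267471$)
$- (h + z) = - (-267471 - 40453134296) = \left(-1\right) \left(-40453401767\right) = 40453401767$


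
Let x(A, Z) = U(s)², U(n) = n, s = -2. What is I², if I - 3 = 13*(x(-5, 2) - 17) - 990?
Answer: 1336336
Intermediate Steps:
x(A, Z) = 4 (x(A, Z) = (-2)² = 4)
I = -1156 (I = 3 + (13*(4 - 17) - 990) = 3 + (13*(-13) - 990) = 3 + (-169 - 990) = 3 - 1159 = -1156)
I² = (-1156)² = 1336336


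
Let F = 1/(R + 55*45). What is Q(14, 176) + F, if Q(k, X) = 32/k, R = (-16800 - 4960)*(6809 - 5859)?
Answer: 330712393/144686675 ≈ 2.2857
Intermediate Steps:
R = -20672000 (R = -21760*950 = -20672000)
F = -1/20669525 (F = 1/(-20672000 + 55*45) = 1/(-20672000 + 2475) = 1/(-20669525) = -1/20669525 ≈ -4.8380e-8)
Q(14, 176) + F = 32/14 - 1/20669525 = 32*(1/14) - 1/20669525 = 16/7 - 1/20669525 = 330712393/144686675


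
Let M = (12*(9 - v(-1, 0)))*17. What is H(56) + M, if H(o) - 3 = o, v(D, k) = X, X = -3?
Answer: 2507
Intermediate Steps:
v(D, k) = -3
H(o) = 3 + o
M = 2448 (M = (12*(9 - 1*(-3)))*17 = (12*(9 + 3))*17 = (12*12)*17 = 144*17 = 2448)
H(56) + M = (3 + 56) + 2448 = 59 + 2448 = 2507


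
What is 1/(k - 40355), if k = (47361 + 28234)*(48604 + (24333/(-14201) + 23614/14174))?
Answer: 100642487/369778153659760595 ≈ 2.7217e-10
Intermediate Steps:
k = 369782215087323480/100642487 (k = 75595*(48604 + (24333*(-1/14201) + 23614*(1/14174))) = 75595*(48604 + (-24333/14201 + 11807/7087)) = 75595*(48604 - 4776764/100642487) = 75595*(4891622661384/100642487) = 369782215087323480/100642487 ≈ 3.6742e+9)
1/(k - 40355) = 1/(369782215087323480/100642487 - 40355) = 1/(369778153659760595/100642487) = 100642487/369778153659760595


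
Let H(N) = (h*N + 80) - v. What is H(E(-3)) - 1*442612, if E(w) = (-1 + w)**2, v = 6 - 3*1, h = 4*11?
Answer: -441831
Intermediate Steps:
h = 44
v = 3 (v = 6 - 3 = 3)
H(N) = 77 + 44*N (H(N) = (44*N + 80) - 1*3 = (80 + 44*N) - 3 = 77 + 44*N)
H(E(-3)) - 1*442612 = (77 + 44*(-1 - 3)**2) - 1*442612 = (77 + 44*(-4)**2) - 442612 = (77 + 44*16) - 442612 = (77 + 704) - 442612 = 781 - 442612 = -441831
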